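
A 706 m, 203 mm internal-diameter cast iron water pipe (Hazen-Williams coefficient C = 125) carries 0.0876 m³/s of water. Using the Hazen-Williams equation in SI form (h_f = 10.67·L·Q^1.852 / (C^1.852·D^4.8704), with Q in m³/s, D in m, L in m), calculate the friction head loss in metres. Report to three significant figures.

h_f = 10.67·706·0.0876^1.852 / (125^1.852·0.203^4.8704) = 25.57 m

h_f ≈ 25.6 m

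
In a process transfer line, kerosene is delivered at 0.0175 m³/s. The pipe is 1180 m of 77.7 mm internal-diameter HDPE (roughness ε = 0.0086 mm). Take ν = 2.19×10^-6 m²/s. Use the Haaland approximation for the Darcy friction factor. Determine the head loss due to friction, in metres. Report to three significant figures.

h_f ≈ 184 m

V = 4Q/(πD²) = 4·0.0175/(π·0.0777²) = 3.691 m/s
Re = VD/ν = 3.691·0.0777/2.19×10^-6 = 1.31×10^5 → turbulent
ε/D = 0.0086/77.7 = 1.11×10^-4
Haaland: f = 0.01745
h_f = f(L/D)V²/(2g) = 0.01745·(1180/0.0777)·3.691²/(2·9.81) = 183.9 m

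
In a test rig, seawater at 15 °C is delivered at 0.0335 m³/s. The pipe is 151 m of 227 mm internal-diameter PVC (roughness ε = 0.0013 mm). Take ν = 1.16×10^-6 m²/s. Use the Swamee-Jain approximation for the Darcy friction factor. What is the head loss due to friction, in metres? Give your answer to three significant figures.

V = 4Q/(πD²) = 4·0.0335/(π·0.227²) = 0.8278 m/s
Re = VD/ν = 0.8278·0.227/1.16×10^-6 = 1.62×10^5 → turbulent
ε/D = 0.0013/227 = 5.73×10^-6
Swamee-Jain: f = 0.01624
h_f = f(L/D)V²/(2g) = 0.01624·(151/0.227)·0.8278²/(2·9.81) = 0.3772 m

h_f ≈ 0.377 m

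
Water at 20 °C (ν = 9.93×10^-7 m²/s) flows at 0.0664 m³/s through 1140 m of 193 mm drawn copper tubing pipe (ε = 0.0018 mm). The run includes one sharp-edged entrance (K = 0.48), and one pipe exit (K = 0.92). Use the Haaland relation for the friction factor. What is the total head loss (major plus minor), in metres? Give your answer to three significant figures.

V = 4Q/(πD²) = 2.270 m/s; V²/2g = 0.2626 m
Re = 4.41×10^5, ε/D = 9.33×10^-6 → f = 0.01346 (Haaland)
Major: h_f = f(L/D)·V²/2g = 0.01346·5907·0.2626 = 20.87 m
Minor: ΣK = 1.40; h_m = ΣK·V²/2g = 0.3676 m
Total H_L = 20.87 + 0.3676 = 21.24 m

H_L ≈ 21.2 m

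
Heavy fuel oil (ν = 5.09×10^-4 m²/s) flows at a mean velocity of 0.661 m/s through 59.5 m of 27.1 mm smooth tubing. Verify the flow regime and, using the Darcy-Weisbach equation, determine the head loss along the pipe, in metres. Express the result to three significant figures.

Re = VD/ν = 0.661·0.02710/5.09×10^-4 = 35.2 → laminar (Re < 2300)
f = 64/Re = 1.819
h_f = f(L/D)V²/(2g) = 1.819·(59.5/0.02710)·0.661²/(2·9.81) = 88.92 m

h_f ≈ 88.9 m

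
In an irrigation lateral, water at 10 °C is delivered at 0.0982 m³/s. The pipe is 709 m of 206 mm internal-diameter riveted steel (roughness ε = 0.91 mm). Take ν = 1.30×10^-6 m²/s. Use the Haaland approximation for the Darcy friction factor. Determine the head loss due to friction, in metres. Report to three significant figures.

V = 4Q/(πD²) = 4·0.0982/(π·0.206²) = 2.946 m/s
Re = VD/ν = 2.946·0.206/1.30×10^-6 = 4.67×10^5 → turbulent
ε/D = 0.91/206 = 0.00442
Haaland: f = 0.02952
h_f = f(L/D)V²/(2g) = 0.02952·(709/0.206)·2.946²/(2·9.81) = 44.96 m

h_f ≈ 45.0 m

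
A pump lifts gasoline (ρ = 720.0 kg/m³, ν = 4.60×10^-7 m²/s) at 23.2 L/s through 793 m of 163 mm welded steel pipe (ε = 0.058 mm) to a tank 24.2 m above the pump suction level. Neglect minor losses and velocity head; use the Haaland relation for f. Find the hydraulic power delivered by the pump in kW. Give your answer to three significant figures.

V = 4Q/(πD²) = 1.112 m/s; Re = 3.94×10^5; ε/D = 3.56×10^-4; f = 0.01684
h_f = f(L/D)V²/2g = 5.160 m
Total head H = z + h_f = 24.2 + 5.160 = 29.36 m
P_hyd = ρgQH = 720.0·9.81·0.0232·29.36 = 4.811 kW

P_hyd ≈ 4.81 kW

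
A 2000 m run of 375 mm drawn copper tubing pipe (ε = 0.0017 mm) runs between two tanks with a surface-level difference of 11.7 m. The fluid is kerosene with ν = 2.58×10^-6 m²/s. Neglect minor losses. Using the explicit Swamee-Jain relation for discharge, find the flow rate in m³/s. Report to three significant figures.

Swamee-Jain (Type II): Q = -0.965·√(gD⁵h_f/L)·ln[ε/(3.7D) + √(3.17ν²L/(gD³h_f))]
√(gD⁵h_f/L) = √(9.81·0.375⁵·11.7/2000) = 0.02063
ε/(3.7D) = 1.23×10^-6; √(3.17ν²L/(gD³h_f)) = 8.35×10^-5
Q = -0.965·0.02063·ln(8.473×10^-5) = 0.1867 m³/s
Check: V = 1.69 m/s, Re = 2.46×10^5, f = 0.01498, h_f = 11.6 m ≈ 11.7 m ✓

Q ≈ 0.187 m³/s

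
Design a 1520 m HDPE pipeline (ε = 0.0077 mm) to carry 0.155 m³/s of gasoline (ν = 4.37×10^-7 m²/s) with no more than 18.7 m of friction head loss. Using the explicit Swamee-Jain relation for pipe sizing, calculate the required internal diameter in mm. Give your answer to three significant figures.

D ≈ 286 mm

Swamee-Jain (Type III): D = 0.66·[ε^1.25·(LQ²/(gh_f))^4.75 + ν·Q^9.4·(L/(gh_f))^5.2]^0.04
LQ²/(gh_f) = 0.1991; L/(gh_f) = 8.286
Term 1 = ε^1.25·(…)^4.75 = 1.90×10^-10; Term 2 = ν·Q^9.4·(…)^5.2 = 6.38×10^-10
D = 0.66·(1.90×10^-10 + 6.38×10^-10)^0.04 = 0.2859 m = 286 mm
Check: V = 2.41 m/s, Re = 1.58×10^6, f = 0.01157, h_f = 18.3 m ≈ 18.7 m ✓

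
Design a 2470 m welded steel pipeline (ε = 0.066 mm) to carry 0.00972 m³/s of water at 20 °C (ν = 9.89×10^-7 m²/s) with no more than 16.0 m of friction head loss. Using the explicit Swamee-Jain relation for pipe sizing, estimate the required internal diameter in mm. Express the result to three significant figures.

D ≈ 121 mm

Swamee-Jain (Type III): D = 0.66·[ε^1.25·(LQ²/(gh_f))^4.75 + ν·Q^9.4·(L/(gh_f))^5.2]^0.04
LQ²/(gh_f) = 0.001487; L/(gh_f) = 15.74
Term 1 = ε^1.25·(…)^4.75 = 2.20×10^-19; Term 2 = ν·Q^9.4·(…)^5.2 = 2.01×10^-19
D = 0.66·(2.20×10^-19 + 2.01×10^-19)^0.04 = 0.1215 m = 121 mm
Check: V = 0.839 m/s, Re = 1.03×10^5, f = 0.02052, h_f = 15.0 m ≈ 16.0 m ✓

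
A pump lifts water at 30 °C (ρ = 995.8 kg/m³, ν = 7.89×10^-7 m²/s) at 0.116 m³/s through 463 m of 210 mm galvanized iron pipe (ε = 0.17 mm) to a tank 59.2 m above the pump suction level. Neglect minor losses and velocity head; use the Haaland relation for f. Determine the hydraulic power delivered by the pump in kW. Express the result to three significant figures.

P_hyd ≈ 94.3 kW

V = 4Q/(πD²) = 3.349 m/s; Re = 8.91×10^5; ε/D = 8.10×10^-4; f = 0.01905
h_f = f(L/D)V²/2g = 24.01 m
Total head H = z + h_f = 59.2 + 24.01 = 83.21 m
P_hyd = ρgQH = 995.8·9.81·0.116·83.21 = 94.29 kW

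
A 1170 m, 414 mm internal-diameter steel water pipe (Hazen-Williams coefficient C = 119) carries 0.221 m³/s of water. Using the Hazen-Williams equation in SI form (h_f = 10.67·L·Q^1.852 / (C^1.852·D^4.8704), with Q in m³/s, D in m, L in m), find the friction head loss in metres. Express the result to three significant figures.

h_f ≈ 8.01 m

h_f = 10.67·1170·0.221^1.852 / (119^1.852·0.414^4.8704) = 8.010 m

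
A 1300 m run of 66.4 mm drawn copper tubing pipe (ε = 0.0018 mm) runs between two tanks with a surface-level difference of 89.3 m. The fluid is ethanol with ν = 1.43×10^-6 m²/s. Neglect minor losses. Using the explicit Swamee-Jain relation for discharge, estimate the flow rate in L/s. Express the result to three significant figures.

Swamee-Jain (Type II): Q = -0.965·√(gD⁵h_f/L)·ln[ε/(3.7D) + √(3.17ν²L/(gD³h_f))]
√(gD⁵h_f/L) = √(9.81·0.0664⁵·89.3/1300) = 9.326×10^-4
ε/(3.7D) = 7.33×10^-6; √(3.17ν²L/(gD³h_f)) = 1.81×10^-4
Q = -0.965·9.326×10^-4·ln(1.886×10^-4) = 0.007718 m³/s
Check: V = 2.23 m/s, Re = 1.03×10^5, f = 0.01790, h_f = 88.8 m ≈ 89.3 m ✓

Q ≈ 7.72 L/s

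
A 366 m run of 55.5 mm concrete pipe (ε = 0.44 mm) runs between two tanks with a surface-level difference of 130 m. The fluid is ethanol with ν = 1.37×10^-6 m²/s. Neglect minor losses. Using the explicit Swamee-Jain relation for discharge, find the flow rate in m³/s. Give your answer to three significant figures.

Swamee-Jain (Type II): Q = -0.965·√(gD⁵h_f/L)·ln[ε/(3.7D) + √(3.17ν²L/(gD³h_f))]
√(gD⁵h_f/L) = √(9.81·0.0555⁵·130/366) = 0.001355
ε/(3.7D) = 0.00214; √(3.17ν²L/(gD³h_f)) = 9.99×10^-5
Q = -0.965·0.001355·ln(0.002243) = 0.007974 m³/s
Check: V = 3.30 m/s, Re = 1.34×10^5, f = 0.03583, h_f = 131 m ≈ 130 m ✓

Q ≈ 0.00797 m³/s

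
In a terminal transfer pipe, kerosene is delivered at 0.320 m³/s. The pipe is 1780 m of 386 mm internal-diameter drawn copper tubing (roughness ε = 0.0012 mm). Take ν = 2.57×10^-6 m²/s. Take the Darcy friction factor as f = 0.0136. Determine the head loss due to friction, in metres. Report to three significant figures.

V = 4Q/(πD²) = 4·0.320/(π·0.386²) = 2.735 m/s
h_f = f(L/D)V²/(2g) = 0.01360·(1780/0.386)·2.735²/(2·9.81) = 23.90 m

h_f ≈ 23.9 m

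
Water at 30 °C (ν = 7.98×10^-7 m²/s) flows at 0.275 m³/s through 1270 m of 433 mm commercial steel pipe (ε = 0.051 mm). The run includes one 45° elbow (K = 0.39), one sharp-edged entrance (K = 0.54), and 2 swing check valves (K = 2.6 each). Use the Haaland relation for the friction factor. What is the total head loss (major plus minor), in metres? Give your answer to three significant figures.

V = 4Q/(πD²) = 1.868 m/s; V²/2g = 0.1778 m
Re = 1.01×10^6, ε/D = 1.18×10^-4 → f = 0.01357 (Haaland)
Major: h_f = f(L/D)·V²/2g = 0.01357·2933·0.1778 = 7.074 m
Minor: ΣK = 6.13; h_m = ΣK·V²/2g = 1.090 m
Total H_L = 7.074 + 1.090 = 8.163 m

H_L ≈ 8.16 m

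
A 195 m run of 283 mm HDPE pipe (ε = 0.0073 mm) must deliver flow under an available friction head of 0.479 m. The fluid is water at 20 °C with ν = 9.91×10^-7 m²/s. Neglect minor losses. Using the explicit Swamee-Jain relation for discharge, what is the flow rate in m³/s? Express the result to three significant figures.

Swamee-Jain (Type II): Q = -0.965·√(gD⁵h_f/L)·ln[ε/(3.7D) + √(3.17ν²L/(gD³h_f))]
√(gD⁵h_f/L) = √(9.81·0.283⁵·0.479/195) = 0.006614
ε/(3.7D) = 6.97×10^-6; √(3.17ν²L/(gD³h_f)) = 7.55×10^-5
Q = -0.965·0.006614·ln(8.247×10^-5) = 0.06001 m³/s
Check: V = 0.954 m/s, Re = 2.72×10^5, f = 0.01492, h_f = 0.477 m ≈ 0.479 m ✓

Q ≈ 0.0600 m³/s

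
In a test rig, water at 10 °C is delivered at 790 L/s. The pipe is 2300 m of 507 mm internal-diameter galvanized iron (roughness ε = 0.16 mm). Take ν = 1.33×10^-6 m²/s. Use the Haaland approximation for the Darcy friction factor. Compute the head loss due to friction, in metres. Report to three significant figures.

V = 4Q/(πD²) = 4·0.790/(π·0.507²) = 3.913 m/s
Re = VD/ν = 3.913·0.507/1.33×10^-6 = 1.49×10^6 → turbulent
ε/D = 0.16/507 = 3.16×10^-4
Haaland: f = 0.01555
h_f = f(L/D)V²/(2g) = 0.01555·(2300/0.507)·3.913²/(2·9.81) = 55.05 m

h_f ≈ 55.1 m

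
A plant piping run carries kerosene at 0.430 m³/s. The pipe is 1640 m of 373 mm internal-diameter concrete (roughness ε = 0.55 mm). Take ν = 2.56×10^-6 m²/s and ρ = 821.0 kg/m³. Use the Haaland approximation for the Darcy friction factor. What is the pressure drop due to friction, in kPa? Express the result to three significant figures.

Δp ≈ 616 kPa

V = 4Q/(πD²) = 4·0.430/(π·0.373²) = 3.935 m/s
Re = VD/ν = 3.935·0.373/2.56×10^-6 = 5.73×10^5 → turbulent
ε/D = 0.55/373 = 0.00147
Haaland: f = 0.02202
h_f = f(L/D)V²/(2g) = 0.02202·(1640/0.373)·3.935²/(2·9.81) = 76.43 m
Δp = ρg·h_f = 821.0·9.81·76.43 = 615.5 kPa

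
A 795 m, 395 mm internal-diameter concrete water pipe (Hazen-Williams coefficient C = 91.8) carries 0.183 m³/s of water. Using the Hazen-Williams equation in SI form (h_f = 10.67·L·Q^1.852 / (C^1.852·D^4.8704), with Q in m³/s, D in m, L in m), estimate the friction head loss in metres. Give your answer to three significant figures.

h_f = 10.67·795·0.183^1.852 / (91.8^1.852·0.395^4.8704) = 7.801 m

h_f ≈ 7.80 m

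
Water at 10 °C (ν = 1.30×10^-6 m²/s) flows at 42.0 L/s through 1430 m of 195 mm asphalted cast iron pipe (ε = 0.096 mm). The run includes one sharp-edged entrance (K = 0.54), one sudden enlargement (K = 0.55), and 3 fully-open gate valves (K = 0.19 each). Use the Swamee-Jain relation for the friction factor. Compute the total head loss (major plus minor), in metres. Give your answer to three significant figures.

H_L ≈ 14.1 m

V = 4Q/(πD²) = 1.406 m/s; V²/2g = 0.1008 m
Re = 2.11×10^5, ε/D = 4.92×10^-4 → f = 0.01880 (Swamee-Jain)
Major: h_f = f(L/D)·V²/2g = 0.01880·7333·0.1008 = 13.90 m
Minor: ΣK = 1.66; h_m = ΣK·V²/2g = 0.1673 m
Total H_L = 13.90 + 0.1673 = 14.07 m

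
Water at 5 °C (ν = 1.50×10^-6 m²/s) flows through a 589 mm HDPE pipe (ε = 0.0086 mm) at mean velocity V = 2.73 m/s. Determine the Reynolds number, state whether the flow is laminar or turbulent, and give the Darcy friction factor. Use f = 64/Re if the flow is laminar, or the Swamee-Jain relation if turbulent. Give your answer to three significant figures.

Re ≈ 1.07×10^6; turbulent; f ≈ 0.0118

Re = VD/ν = 2.730·0.589/1.50×10^-6 = 1.07×10^6
Re > 4000 → turbulent; ε/D = 1.46×10^-5
Swamee-Jain: f = 0.01184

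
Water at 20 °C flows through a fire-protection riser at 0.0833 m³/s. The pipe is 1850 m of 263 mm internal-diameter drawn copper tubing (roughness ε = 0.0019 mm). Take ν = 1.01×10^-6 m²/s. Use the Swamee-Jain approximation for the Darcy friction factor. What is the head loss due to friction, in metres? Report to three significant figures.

h_f ≈ 11.6 m

V = 4Q/(πD²) = 4·0.0833/(π·0.263²) = 1.533 m/s
Re = VD/ν = 1.533·0.263/1.01×10^-6 = 3.99×10^5 → turbulent
ε/D = 0.0019/263 = 7.22×10^-6
Swamee-Jain: f = 0.01374
h_f = f(L/D)V²/(2g) = 0.01374·(1850/0.263)·1.533²/(2·9.81) = 11.58 m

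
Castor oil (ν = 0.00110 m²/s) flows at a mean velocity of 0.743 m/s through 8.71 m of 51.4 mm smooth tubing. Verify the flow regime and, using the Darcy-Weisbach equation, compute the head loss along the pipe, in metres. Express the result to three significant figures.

h_f ≈ 8.79 m

Re = VD/ν = 0.743·0.05140/0.00110 = 34.7 → laminar (Re < 2300)
f = 64/Re = 1.843
h_f = f(L/D)V²/(2g) = 1.843·(8.71/0.05140)·0.743²/(2·9.81) = 8.789 m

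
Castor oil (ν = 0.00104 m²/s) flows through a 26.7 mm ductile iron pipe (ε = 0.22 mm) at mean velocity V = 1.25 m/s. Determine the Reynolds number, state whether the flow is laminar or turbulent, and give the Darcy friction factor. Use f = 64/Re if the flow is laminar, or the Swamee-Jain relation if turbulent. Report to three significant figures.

Re ≈ 32.1; laminar; f = 64/Re ≈ 1.99

Re = VD/ν = 1.250·0.0267/0.00104 = 32.1
Re < 2300 → laminar → f = 64/Re = 1.994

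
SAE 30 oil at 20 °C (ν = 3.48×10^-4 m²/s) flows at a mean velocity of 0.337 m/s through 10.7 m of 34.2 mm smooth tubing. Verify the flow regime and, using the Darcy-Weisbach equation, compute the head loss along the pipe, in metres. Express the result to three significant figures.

Re = VD/ν = 0.337·0.03420/3.48×10^-4 = 33.1 → laminar (Re < 2300)
f = 64/Re = 1.932
h_f = f(L/D)V²/(2g) = 1.932·(10.7/0.03420)·0.337²/(2·9.81) = 3.500 m

h_f ≈ 3.50 m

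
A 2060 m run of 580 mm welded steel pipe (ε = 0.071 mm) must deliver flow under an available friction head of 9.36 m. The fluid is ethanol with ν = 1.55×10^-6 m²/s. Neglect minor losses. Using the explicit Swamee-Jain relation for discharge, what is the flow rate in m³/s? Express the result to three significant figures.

Q ≈ 0.505 m³/s

Swamee-Jain (Type II): Q = -0.965·√(gD⁵h_f/L)·ln[ε/(3.7D) + √(3.17ν²L/(gD³h_f))]
√(gD⁵h_f/L) = √(9.81·0.580⁵·9.36/2060) = 0.05409
ε/(3.7D) = 3.31×10^-5; √(3.17ν²L/(gD³h_f)) = 2.96×10^-5
Q = -0.965·0.05409·ln(6.268×10^-5) = 0.5051 m³/s
Check: V = 1.91 m/s, Re = 7.15×10^5, f = 0.01421, h_f = 9.40 m ≈ 9.36 m ✓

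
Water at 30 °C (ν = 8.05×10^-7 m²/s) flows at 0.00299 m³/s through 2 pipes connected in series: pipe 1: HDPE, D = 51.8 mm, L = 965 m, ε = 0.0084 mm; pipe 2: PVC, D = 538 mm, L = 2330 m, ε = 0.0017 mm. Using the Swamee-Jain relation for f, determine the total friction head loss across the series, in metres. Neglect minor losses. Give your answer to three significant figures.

H ≈ 36.5 m

Pipe 1: V = 1.419 m/s, Re = 9.13×10^4, ε/D = 1.62×10^-4, f = 0.01910, h_1 = f(L/D)V²/2g = 36.50 m
Pipe 2: V = 0.01315 m/s, Re = 8790, ε/D = 3.16×10^-6, f = 0.03211, h_2 = f(L/D)V²/2g = 0.001226 m
Series → Q common, losses add: H = Σh = 36.50 m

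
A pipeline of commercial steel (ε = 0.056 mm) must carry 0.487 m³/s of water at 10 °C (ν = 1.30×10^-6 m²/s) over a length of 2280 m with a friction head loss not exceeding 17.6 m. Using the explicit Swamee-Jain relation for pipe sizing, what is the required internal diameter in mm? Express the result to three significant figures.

Swamee-Jain (Type III): D = 0.66·[ε^1.25·(LQ²/(gh_f))^4.75 + ν·Q^9.4·(L/(gh_f))^5.2]^0.04
LQ²/(gh_f) = 3.132; L/(gh_f) = 13.21
Term 1 = ε^1.25·(…)^4.75 = 0.00110; Term 2 = ν·Q^9.4·(…)^5.2 = 0.00101
D = 0.66·(0.00110 + 0.00101)^0.04 = 0.5158 m = 516 mm
Check: V = 2.33 m/s, Re = 9.25×10^5, f = 0.01372, h_f = 16.8 m ≈ 17.6 m ✓

D ≈ 516 mm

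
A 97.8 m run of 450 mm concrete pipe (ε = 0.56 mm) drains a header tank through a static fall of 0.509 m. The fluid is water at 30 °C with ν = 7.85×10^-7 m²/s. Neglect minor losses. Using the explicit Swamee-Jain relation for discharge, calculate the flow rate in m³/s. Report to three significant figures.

Q ≈ 0.235 m³/s

Swamee-Jain (Type II): Q = -0.965·√(gD⁵h_f/L)·ln[ε/(3.7D) + √(3.17ν²L/(gD³h_f))]
√(gD⁵h_f/L) = √(9.81·0.450⁵·0.509/97.8) = 0.03069
ε/(3.7D) = 3.36×10^-4; √(3.17ν²L/(gD³h_f)) = 2.05×10^-5
Q = -0.965·0.03069·ln(3.568×10^-4) = 0.2351 m³/s
Check: V = 1.48 m/s, Re = 8.47×10^5, f = 0.02112, h_f = 0.511 m ≈ 0.509 m ✓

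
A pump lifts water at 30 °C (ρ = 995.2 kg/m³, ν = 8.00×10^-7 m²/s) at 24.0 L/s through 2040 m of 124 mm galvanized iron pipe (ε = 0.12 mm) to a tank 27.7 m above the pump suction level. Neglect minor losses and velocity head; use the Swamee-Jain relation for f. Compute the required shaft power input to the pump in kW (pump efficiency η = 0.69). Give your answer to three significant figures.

V = 4Q/(πD²) = 1.987 m/s; Re = 3.08×10^5; ε/D = 9.68×10^-4; f = 0.02059
h_f = f(L/D)V²/2g = 68.18 m
Total head H = z + h_f = 27.7 + 68.18 = 95.88 m
P_hyd = ρgQH = 995.2·9.81·0.0240·95.88 = 22.47 kW
P_shaft = P_hyd/η = 22.47/0.69 = 32.56 kW

P_shaft ≈ 32.6 kW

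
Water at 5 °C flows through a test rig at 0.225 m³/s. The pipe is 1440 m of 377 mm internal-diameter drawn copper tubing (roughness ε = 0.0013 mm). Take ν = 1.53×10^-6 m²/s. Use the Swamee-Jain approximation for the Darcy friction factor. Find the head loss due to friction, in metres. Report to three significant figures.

V = 4Q/(πD²) = 4·0.225/(π·0.377²) = 2.016 m/s
Re = VD/ν = 2.016·0.377/1.53×10^-6 = 4.97×10^5 → turbulent
ε/D = 0.0013/377 = 3.45×10^-6
Swamee-Jain: f = 0.01316
h_f = f(L/D)V²/(2g) = 0.01316·(1440/0.377)·2.016²/(2·9.81) = 10.41 m

h_f ≈ 10.4 m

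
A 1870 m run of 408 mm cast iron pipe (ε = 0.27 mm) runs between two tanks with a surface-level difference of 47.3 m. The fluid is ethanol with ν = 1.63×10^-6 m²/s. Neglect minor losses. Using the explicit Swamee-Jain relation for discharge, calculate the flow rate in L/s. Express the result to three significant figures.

Q ≈ 435 L/s

Swamee-Jain (Type II): Q = -0.965·√(gD⁵h_f/L)·ln[ε/(3.7D) + √(3.17ν²L/(gD³h_f))]
√(gD⁵h_f/L) = √(9.81·0.408⁵·47.3/1870) = 0.05297
ε/(3.7D) = 1.79×10^-4; √(3.17ν²L/(gD³h_f)) = 2.24×10^-5
Q = -0.965·0.05297·ln(2.012×10^-4) = 0.4350 m³/s
Check: V = 3.33 m/s, Re = 8.33×10^5, f = 0.01839, h_f = 47.6 m ≈ 47.3 m ✓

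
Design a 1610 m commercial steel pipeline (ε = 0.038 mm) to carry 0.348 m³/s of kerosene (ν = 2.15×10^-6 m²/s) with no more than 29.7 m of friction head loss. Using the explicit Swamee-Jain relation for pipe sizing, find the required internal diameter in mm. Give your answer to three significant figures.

D ≈ 383 mm

Swamee-Jain (Type III): D = 0.66·[ε^1.25·(LQ²/(gh_f))^4.75 + ν·Q^9.4·(L/(gh_f))^5.2]^0.04
LQ²/(gh_f) = 0.6692; L/(gh_f) = 5.526
Term 1 = ε^1.25·(…)^4.75 = 4.43×10^-7; Term 2 = ν·Q^9.4·(…)^5.2 = 7.65×10^-7
D = 0.66·(4.43×10^-7 + 7.65×10^-7)^0.04 = 0.3827 m = 383 mm
Check: V = 3.03 m/s, Re = 5.39×10^5, f = 0.01434, h_f = 28.1 m ≈ 29.7 m ✓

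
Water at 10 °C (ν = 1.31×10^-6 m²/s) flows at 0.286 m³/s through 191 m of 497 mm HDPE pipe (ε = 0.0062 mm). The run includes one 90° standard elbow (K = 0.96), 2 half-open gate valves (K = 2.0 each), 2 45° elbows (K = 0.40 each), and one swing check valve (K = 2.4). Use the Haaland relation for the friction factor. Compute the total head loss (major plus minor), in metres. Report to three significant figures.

H_L ≈ 1.46 m

V = 4Q/(πD²) = 1.474 m/s; V²/2g = 0.1108 m
Re = 5.59×10^5, ε/D = 1.25×10^-5 → f = 0.01296 (Haaland)
Major: h_f = f(L/D)·V²/2g = 0.01296·384.3·0.1108 = 0.5517 m
Minor: ΣK = 8.16; h_m = ΣK·V²/2g = 0.9039 m
Total H_L = 0.5517 + 0.9039 = 1.456 m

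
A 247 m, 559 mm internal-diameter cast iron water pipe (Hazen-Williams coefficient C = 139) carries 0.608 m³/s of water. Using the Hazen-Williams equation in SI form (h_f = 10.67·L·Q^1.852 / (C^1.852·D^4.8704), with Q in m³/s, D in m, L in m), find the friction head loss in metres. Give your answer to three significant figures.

h_f = 10.67·247·0.608^1.852 / (139^1.852·0.559^4.8704) = 1.914 m

h_f ≈ 1.91 m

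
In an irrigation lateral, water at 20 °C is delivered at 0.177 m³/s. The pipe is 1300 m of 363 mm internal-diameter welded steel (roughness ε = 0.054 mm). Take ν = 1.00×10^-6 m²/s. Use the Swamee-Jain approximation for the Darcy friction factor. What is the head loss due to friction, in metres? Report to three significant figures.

V = 4Q/(πD²) = 4·0.177/(π·0.363²) = 1.710 m/s
Re = VD/ν = 1.710·0.363/1.00×10^-6 = 6.21×10^5 → turbulent
ε/D = 0.054/363 = 1.49×10^-4
Swamee-Jain: f = 0.01471
h_f = f(L/D)V²/(2g) = 0.01471·(1300/0.363)·1.710²/(2·9.81) = 7.851 m

h_f ≈ 7.85 m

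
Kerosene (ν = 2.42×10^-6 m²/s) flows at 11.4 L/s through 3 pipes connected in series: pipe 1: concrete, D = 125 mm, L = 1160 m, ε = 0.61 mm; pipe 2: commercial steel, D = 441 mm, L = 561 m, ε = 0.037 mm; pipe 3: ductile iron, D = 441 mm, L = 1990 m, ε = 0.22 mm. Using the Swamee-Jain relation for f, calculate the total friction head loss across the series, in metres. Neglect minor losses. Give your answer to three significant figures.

H ≈ 13.3 m

Pipe 1: V = 0.9290 m/s, Re = 4.80×10^4, ε/D = 0.00488, f = 0.03241, h_1 = f(L/D)V²/2g = 13.23 m
Pipe 2: V = 0.07463 m/s, Re = 1.36×10^4, ε/D = 8.39×10^-5, f = 0.02868, h_2 = f(L/D)V²/2g = 0.01036 m
Pipe 3: V = 0.07463 m/s, Re = 1.36×10^4, ε/D = 4.99×10^-4, f = 0.02951, h_3 = f(L/D)V²/2g = 0.03780 m
Series → Q common, losses add: H = Σh = 13.28 m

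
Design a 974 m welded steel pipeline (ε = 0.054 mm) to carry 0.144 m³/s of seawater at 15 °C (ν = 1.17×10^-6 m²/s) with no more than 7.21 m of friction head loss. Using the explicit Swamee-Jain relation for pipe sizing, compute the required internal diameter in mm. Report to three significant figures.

Swamee-Jain (Type III): D = 0.66·[ε^1.25·(LQ²/(gh_f))^4.75 + ν·Q^9.4·(L/(gh_f))^5.2]^0.04
LQ²/(gh_f) = 0.2855; L/(gh_f) = 13.77
Term 1 = ε^1.25·(…)^4.75 = 1.20×10^-8; Term 2 = ν·Q^9.4·(…)^5.2 = 1.20×10^-8
D = 0.66·(1.20×10^-8 + 1.20×10^-8)^0.04 = 0.3272 m = 327 mm
Check: V = 1.71 m/s, Re = 4.79×10^5, f = 0.01523, h_f = 6.78 m ≈ 7.21 m ✓

D ≈ 327 mm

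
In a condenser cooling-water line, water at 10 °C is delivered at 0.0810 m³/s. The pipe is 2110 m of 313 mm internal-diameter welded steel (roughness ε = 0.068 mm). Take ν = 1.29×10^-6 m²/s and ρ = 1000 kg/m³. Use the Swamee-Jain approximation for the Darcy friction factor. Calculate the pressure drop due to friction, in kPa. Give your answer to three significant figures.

Δp ≈ 62.5 kPa

V = 4Q/(πD²) = 4·0.0810/(π·0.313²) = 1.053 m/s
Re = VD/ν = 1.053·0.313/1.29×10^-6 = 2.55×10^5 → turbulent
ε/D = 0.068/313 = 2.17×10^-4
Swamee-Jain: f = 0.01674
h_f = f(L/D)V²/(2g) = 0.01674·(2110/0.313)·1.053²/(2·9.81) = 6.375 m
Δp = ρg·h_f = 1000·9.81·6.375 = 62.54 kPa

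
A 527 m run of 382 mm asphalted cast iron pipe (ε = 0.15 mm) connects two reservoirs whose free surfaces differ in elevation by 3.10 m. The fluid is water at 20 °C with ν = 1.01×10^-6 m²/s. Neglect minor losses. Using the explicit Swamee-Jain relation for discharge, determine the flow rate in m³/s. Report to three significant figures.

Swamee-Jain (Type II): Q = -0.965·√(gD⁵h_f/L)·ln[ε/(3.7D) + √(3.17ν²L/(gD³h_f))]
√(gD⁵h_f/L) = √(9.81·0.382⁵·3.10/527) = 0.02167
ε/(3.7D) = 1.06×10^-4; √(3.17ν²L/(gD³h_f)) = 3.17×10^-5
Q = -0.965·0.02167·ln(1.378×10^-4) = 0.1859 m³/s
Check: V = 1.62 m/s, Re = 6.13×10^5, f = 0.01688, h_f = 3.12 m ≈ 3.10 m ✓

Q ≈ 0.186 m³/s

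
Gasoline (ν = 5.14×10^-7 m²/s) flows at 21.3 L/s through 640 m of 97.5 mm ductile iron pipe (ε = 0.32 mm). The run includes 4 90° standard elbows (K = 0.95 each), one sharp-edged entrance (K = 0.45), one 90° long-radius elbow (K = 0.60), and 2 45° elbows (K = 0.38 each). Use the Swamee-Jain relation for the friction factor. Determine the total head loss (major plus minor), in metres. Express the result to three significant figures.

H_L ≈ 76.3 m

V = 4Q/(πD²) = 2.853 m/s; V²/2g = 0.4148 m
Re = 5.41×10^5, ε/D = 0.00328 → f = 0.02718 (Swamee-Jain)
Major: h_f = f(L/D)·V²/2g = 0.02718·6564·0.4148 = 74.00 m
Minor: ΣK = 5.61; h_m = ΣK·V²/2g = 2.327 m
Total H_L = 74.00 + 2.327 = 76.33 m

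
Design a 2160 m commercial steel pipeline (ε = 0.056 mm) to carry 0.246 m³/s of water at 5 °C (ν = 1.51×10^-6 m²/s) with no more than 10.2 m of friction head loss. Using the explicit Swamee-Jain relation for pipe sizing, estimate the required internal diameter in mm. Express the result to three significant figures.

Swamee-Jain (Type III): D = 0.66·[ε^1.25·(LQ²/(gh_f))^4.75 + ν·Q^9.4·(L/(gh_f))^5.2]^0.04
LQ²/(gh_f) = 1.306; L/(gh_f) = 21.59
Term 1 = ε^1.25·(…)^4.75 = 1.72×10^-5; Term 2 = ν·Q^9.4·(…)^5.2 = 2.46×10^-5
D = 0.66·(1.72×10^-5 + 2.46×10^-5)^0.04 = 0.4410 m = 441 mm
Check: V = 1.61 m/s, Re = 4.70×10^5, f = 0.01487, h_f = 9.63 m ≈ 10.2 m ✓

D ≈ 441 mm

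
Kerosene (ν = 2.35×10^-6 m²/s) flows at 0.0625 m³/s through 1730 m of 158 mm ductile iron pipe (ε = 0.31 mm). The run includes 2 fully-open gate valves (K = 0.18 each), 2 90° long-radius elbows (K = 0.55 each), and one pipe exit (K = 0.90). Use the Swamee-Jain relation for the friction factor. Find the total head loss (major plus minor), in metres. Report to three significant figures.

V = 4Q/(πD²) = 3.188 m/s; V²/2g = 0.5179 m
Re = 2.14×10^5, ε/D = 0.00196 → f = 0.02432 (Swamee-Jain)
Major: h_f = f(L/D)·V²/2g = 0.02432·10949·0.5179 = 137.9 m
Minor: ΣK = 2.36; h_m = ΣK·V²/2g = 1.222 m
Total H_L = 137.9 + 1.222 = 139.1 m

H_L ≈ 139 m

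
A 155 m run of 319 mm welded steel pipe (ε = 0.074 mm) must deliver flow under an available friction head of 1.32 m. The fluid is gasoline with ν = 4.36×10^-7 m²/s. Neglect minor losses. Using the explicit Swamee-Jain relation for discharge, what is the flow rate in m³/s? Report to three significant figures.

Q ≈ 0.152 m³/s

Swamee-Jain (Type II): Q = -0.965·√(gD⁵h_f/L)·ln[ε/(3.7D) + √(3.17ν²L/(gD³h_f))]
√(gD⁵h_f/L) = √(9.81·0.319⁵·1.32/155) = 0.01661
ε/(3.7D) = 6.27×10^-5; √(3.17ν²L/(gD³h_f)) = 1.49×10^-5
Q = -0.965·0.01661·ln(7.760×10^-5) = 0.1517 m³/s
Check: V = 1.90 m/s, Re = 1.39×10^6, f = 0.01488, h_f = 1.33 m ≈ 1.32 m ✓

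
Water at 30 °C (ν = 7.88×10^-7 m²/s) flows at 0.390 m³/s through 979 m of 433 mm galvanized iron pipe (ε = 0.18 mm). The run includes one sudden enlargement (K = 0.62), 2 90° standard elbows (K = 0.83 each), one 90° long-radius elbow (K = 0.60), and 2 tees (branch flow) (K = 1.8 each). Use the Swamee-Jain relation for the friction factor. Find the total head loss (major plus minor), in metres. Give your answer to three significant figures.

V = 4Q/(πD²) = 2.648 m/s; V²/2g = 0.3575 m
Re = 1.46×10^6, ε/D = 4.16×10^-4 → f = 0.01652 (Swamee-Jain)
Major: h_f = f(L/D)·V²/2g = 0.01652·2261·0.3575 = 13.35 m
Minor: ΣK = 6.48; h_m = ΣK·V²/2g = 2.317 m
Total H_L = 13.35 + 2.317 = 15.67 m

H_L ≈ 15.7 m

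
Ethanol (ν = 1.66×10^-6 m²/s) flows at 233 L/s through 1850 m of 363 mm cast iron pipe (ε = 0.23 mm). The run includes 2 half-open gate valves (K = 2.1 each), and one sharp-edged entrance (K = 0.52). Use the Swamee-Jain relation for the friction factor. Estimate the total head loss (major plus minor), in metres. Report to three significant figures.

V = 4Q/(πD²) = 2.251 m/s; V²/2g = 0.2583 m
Re = 4.92×10^5, ε/D = 6.34×10^-4 → f = 0.01858 (Swamee-Jain)
Major: h_f = f(L/D)·V²/2g = 0.01858·5096·0.2583 = 24.46 m
Minor: ΣK = 4.72; h_m = ΣK·V²/2g = 1.219 m
Total H_L = 24.46 + 1.219 = 25.68 m

H_L ≈ 25.7 m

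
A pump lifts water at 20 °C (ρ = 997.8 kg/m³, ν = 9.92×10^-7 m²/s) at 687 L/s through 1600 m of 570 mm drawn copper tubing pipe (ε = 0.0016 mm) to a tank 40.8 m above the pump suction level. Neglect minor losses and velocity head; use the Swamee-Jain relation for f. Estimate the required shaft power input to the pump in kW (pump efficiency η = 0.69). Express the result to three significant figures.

V = 4Q/(πD²) = 2.692 m/s; Re = 1.55×10^6; ε/D = 2.81×10^-6; f = 0.01089
h_f = f(L/D)V²/2g = 11.30 m
Total head H = z + h_f = 40.8 + 11.30 = 52.10 m
P_hyd = ρgQH = 997.8·9.81·0.687·52.10 = 350.3 kW
P_shaft = P_hyd/η = 350.3/0.69 = 507.7 kW

P_shaft ≈ 508 kW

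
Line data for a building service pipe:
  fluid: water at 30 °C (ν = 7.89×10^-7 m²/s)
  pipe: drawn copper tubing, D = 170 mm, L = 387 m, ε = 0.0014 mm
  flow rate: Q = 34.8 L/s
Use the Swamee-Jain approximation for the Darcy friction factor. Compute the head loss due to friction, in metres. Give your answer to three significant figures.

h_f ≈ 3.88 m

V = 4Q/(πD²) = 4·0.0348/(π·0.170²) = 1.533 m/s
Re = VD/ν = 1.533·0.170/7.89×10^-7 = 3.30×10^5 → turbulent
ε/D = 0.0014/170 = 8.24×10^-6
Swamee-Jain: f = 0.01422
h_f = f(L/D)V²/(2g) = 0.01422·(387/0.170)·1.533²/(2·9.81) = 3.879 m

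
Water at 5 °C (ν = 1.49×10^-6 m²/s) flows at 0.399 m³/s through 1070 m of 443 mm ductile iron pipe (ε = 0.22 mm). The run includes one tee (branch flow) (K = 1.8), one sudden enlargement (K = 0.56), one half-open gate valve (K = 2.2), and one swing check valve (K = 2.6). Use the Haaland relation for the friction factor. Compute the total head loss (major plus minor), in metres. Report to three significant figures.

H_L ≈ 16.7 m

V = 4Q/(πD²) = 2.589 m/s; V²/2g = 0.3415 m
Re = 7.70×10^5, ε/D = 4.97×10^-4 → f = 0.01727 (Haaland)
Major: h_f = f(L/D)·V²/2g = 0.01727·2415·0.3415 = 14.25 m
Minor: ΣK = 7.16; h_m = ΣK·V²/2g = 2.445 m
Total H_L = 14.25 + 2.445 = 16.70 m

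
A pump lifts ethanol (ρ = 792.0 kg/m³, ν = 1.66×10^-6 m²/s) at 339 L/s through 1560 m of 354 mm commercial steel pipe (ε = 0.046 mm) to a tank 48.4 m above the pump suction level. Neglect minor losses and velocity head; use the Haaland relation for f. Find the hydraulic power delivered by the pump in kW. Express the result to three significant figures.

P_hyd ≈ 226 kW

V = 4Q/(πD²) = 3.444 m/s; Re = 7.35×10^5; ε/D = 1.30×10^-4; f = 0.01407
h_f = f(L/D)V²/2g = 37.50 m
Total head H = z + h_f = 48.4 + 37.50 = 85.90 m
P_hyd = ρgQH = 792.0·9.81·0.339·85.90 = 226.3 kW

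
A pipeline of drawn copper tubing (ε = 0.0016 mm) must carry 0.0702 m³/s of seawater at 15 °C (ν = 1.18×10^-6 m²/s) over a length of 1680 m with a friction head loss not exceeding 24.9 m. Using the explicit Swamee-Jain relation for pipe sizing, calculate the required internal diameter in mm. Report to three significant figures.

D ≈ 210 mm

Swamee-Jain (Type III): D = 0.66·[ε^1.25·(LQ²/(gh_f))^4.75 + ν·Q^9.4·(L/(gh_f))^5.2]^0.04
LQ²/(gh_f) = 0.03389; L/(gh_f) = 6.878
Term 1 = ε^1.25·(…)^4.75 = 5.93×10^-15; Term 2 = ν·Q^9.4·(…)^5.2 = 3.82×10^-13
D = 0.66·(5.93×10^-15 + 3.82×10^-13)^0.04 = 0.2104 m = 210 mm
Check: V = 2.02 m/s, Re = 3.60×10^5, f = 0.01400, h_f = 23.2 m ≈ 24.9 m ✓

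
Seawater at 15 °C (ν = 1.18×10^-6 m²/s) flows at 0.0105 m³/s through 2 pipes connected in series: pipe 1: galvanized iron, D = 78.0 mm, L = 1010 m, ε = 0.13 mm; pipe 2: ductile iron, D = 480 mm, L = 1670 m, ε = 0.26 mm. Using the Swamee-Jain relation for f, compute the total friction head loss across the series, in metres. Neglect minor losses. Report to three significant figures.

H ≈ 76.1 m

Pipe 1: V = 2.197 m/s, Re = 1.45×10^5, ε/D = 0.00167, f = 0.02387, h_1 = f(L/D)V²/2g = 76.06 m
Pipe 2: V = 0.05803 m/s, Re = 2.36×10^4, ε/D = 5.42×10^-4, f = 0.02618, h_2 = f(L/D)V²/2g = 0.01563 m
Series → Q common, losses add: H = Σh = 76.07 m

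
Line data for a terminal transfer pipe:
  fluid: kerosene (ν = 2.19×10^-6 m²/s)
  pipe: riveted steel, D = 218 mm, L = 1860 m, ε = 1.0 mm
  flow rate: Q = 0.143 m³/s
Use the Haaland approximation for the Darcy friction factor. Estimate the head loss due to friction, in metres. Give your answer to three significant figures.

V = 4Q/(πD²) = 4·0.143/(π·0.218²) = 3.831 m/s
Re = VD/ν = 3.831·0.218/2.19×10^-6 = 3.81×10^5 → turbulent
ε/D = 1.0/218 = 0.00459
Haaland: f = 0.02989
h_f = f(L/D)V²/(2g) = 0.02989·(1860/0.218)·3.831²/(2·9.81) = 190.8 m

h_f ≈ 191 m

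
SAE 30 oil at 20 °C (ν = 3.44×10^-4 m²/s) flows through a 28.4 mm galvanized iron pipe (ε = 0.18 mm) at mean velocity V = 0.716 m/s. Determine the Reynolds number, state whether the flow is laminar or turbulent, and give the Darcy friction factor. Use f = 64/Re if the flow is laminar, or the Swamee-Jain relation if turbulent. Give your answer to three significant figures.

Re = VD/ν = 0.7160·0.0284/3.44×10^-4 = 59.1
Re < 2300 → laminar → f = 64/Re = 1.083

Re ≈ 59.1; laminar; f = 64/Re ≈ 1.08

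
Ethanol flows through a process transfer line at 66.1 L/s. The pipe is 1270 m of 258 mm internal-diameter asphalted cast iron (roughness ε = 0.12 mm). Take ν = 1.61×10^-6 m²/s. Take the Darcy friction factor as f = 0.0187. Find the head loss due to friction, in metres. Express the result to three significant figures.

V = 4Q/(πD²) = 4·0.0661/(π·0.258²) = 1.264 m/s
h_f = f(L/D)V²/(2g) = 0.01870·(1270/0.258)·1.264²/(2·9.81) = 7.500 m

h_f ≈ 7.50 m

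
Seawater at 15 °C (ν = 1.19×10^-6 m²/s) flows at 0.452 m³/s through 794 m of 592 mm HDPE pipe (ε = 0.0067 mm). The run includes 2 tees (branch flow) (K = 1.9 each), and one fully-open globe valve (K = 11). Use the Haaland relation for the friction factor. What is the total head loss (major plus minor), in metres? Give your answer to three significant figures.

H_L ≈ 4.28 m

V = 4Q/(πD²) = 1.642 m/s; V²/2g = 0.1374 m
Re = 8.17×10^5, ε/D = 1.13×10^-5 → f = 0.01217 (Haaland)
Major: h_f = f(L/D)·V²/2g = 0.01217·1341·0.1374 = 2.243 m
Minor: ΣK = 14.8; h_m = ΣK·V²/2g = 2.034 m
Total H_L = 2.243 + 2.034 = 4.277 m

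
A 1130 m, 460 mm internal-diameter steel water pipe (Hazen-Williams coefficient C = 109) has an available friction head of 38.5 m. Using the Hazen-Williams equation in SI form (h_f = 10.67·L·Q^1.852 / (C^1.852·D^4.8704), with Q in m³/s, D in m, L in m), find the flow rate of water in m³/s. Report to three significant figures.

Q ≈ 0.635 m³/s

Rearranging: Q = [h_f·C^1.852·D^4.8704 / (10.67·L)]^(1/1.852)
Q = [38.5·109^1.852·0.460^4.8704 / (10.67·1130)]^0.540 = 0.6352 m³/s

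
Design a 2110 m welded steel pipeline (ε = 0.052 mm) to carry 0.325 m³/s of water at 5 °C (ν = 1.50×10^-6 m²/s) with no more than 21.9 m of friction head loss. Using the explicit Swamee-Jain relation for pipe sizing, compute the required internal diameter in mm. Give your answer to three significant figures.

Swamee-Jain (Type III): D = 0.66·[ε^1.25·(LQ²/(gh_f))^4.75 + ν·Q^9.4·(L/(gh_f))^5.2]^0.04
LQ²/(gh_f) = 1.037; L/(gh_f) = 9.821
Term 1 = ε^1.25·(…)^4.75 = 5.26×10^-6; Term 2 = ν·Q^9.4·(…)^5.2 = 5.59×10^-6
D = 0.66·(5.26×10^-6 + 5.59×10^-6)^0.04 = 0.4178 m = 418 mm
Check: V = 2.37 m/s, Re = 6.60×10^5, f = 0.01434, h_f = 20.8 m ≈ 21.9 m ✓

D ≈ 418 mm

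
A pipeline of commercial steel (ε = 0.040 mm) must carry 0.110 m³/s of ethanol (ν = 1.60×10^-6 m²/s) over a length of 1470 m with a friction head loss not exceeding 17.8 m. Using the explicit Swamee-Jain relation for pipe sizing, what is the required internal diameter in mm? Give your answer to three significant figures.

D ≈ 268 mm

Swamee-Jain (Type III): D = 0.66·[ε^1.25·(LQ²/(gh_f))^4.75 + ν·Q^9.4·(L/(gh_f))^5.2]^0.04
LQ²/(gh_f) = 0.1019; L/(gh_f) = 8.418
Term 1 = ε^1.25·(…)^4.75 = 6.18×10^-11; Term 2 = ν·Q^9.4·(…)^5.2 = 1.01×10^-10
D = 0.66·(6.18×10^-11 + 1.01×10^-10)^0.04 = 0.2679 m = 268 mm
Check: V = 1.95 m/s, Re = 3.27×10^5, f = 0.01572, h_f = 16.7 m ≈ 17.8 m ✓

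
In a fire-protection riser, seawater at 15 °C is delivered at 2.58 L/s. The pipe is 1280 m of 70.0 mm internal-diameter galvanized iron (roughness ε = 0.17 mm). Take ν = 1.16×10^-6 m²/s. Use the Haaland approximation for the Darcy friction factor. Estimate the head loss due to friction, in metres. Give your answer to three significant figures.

h_f ≈ 11.6 m

V = 4Q/(πD²) = 4·0.00258/(π·0.0700²) = 0.6704 m/s
Re = VD/ν = 0.6704·0.0700/1.16×10^-6 = 4.05×10^4 → turbulent
ε/D = 0.17/70.0 = 0.00243
Haaland: f = 0.02777
h_f = f(L/D)V²/(2g) = 0.02777·(1280/0.0700)·0.6704²/(2·9.81) = 11.63 m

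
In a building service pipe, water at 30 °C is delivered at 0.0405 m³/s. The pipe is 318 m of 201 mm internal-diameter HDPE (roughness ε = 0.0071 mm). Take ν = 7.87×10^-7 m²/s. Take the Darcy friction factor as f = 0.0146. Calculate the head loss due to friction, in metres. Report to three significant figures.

h_f ≈ 1.92 m

V = 4Q/(πD²) = 4·0.0405/(π·0.201²) = 1.276 m/s
h_f = f(L/D)V²/(2g) = 0.01460·(318/0.201)·1.276²/(2·9.81) = 1.918 m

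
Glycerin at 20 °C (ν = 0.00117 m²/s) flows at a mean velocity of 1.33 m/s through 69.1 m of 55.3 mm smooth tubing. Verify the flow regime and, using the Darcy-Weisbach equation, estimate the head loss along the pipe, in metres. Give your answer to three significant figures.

Re = VD/ν = 1.33·0.05530/0.00117 = 62.9 → laminar (Re < 2300)
f = 64/Re = 1.018
h_f = f(L/D)V²/(2g) = 1.018·(69.1/0.05530)·1.33²/(2·9.81) = 114.7 m

h_f ≈ 115 m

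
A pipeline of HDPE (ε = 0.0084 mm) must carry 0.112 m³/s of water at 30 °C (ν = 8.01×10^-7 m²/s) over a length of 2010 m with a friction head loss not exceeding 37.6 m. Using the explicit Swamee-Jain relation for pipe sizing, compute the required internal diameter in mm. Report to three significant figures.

D ≈ 237 mm

Swamee-Jain (Type III): D = 0.66·[ε^1.25·(LQ²/(gh_f))^4.75 + ν·Q^9.4·(L/(gh_f))^5.2]^0.04
LQ²/(gh_f) = 0.06836; L/(gh_f) = 5.449
Term 1 = ε^1.25·(…)^4.75 = 1.32×10^-12; Term 2 = ν·Q^9.4·(…)^5.2 = 6.24×10^-12
D = 0.66·(1.32×10^-12 + 6.24×10^-12)^0.04 = 0.2370 m = 237 mm
Check: V = 2.54 m/s, Re = 7.51×10^5, f = 0.01287, h_f = 35.9 m ≈ 37.6 m ✓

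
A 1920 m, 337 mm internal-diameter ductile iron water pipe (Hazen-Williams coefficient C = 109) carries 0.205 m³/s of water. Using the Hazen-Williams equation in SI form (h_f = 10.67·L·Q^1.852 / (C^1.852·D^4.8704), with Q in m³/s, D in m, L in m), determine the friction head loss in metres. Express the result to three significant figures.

h_f = 10.67·1920·0.205^1.852 / (109^1.852·0.337^4.8704) = 36.66 m

h_f ≈ 36.7 m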